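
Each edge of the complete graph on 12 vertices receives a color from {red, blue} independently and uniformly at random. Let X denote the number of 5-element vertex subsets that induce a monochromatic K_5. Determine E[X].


Let X = Σ_S X_S over the C(12, 5) = 792 subsets S of size 5, where X_S = 1 if the K_5 on S is monochromatic.
For a fixed S, the K_5 on S has C(5, 2) = 10 edges. P[all 10 edges red] = (1/2)^10, and likewise for blue, so P[monochromatic] = 2·(1/2)^10 = 2^{1 − 10} = 1/512.
By linearity: E[X] = C(12, 5) · 2^{1 − 10} = 792 · 1/512 = 99/64.
Numerically: E[X] ≈ 1.5469.

E[X] = C(12,5)·2^(1−C(5,2)) = 99/64 ≈ 1.5469.


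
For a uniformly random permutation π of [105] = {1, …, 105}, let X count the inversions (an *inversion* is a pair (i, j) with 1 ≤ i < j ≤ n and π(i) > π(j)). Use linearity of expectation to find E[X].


Write X = Σ X_I over the C(105, 2) = 5460 pairs i < j, with X_I the indicator of one inversion.
There are 5460 indicators.
For each fixed pair i < j, the values π(i) and π(j) are two distinct elements of {1, …, 105} in uniformly random order; by symmetry P[π(i) > π(j)] = 1/2.
By linearity: E[X] = 5460 · (1/2) = C(105, 2) · (1/2) = 5460/2 = 2730 ≈ 2730.000000.

E[X] = 2730 = 2730.000000.


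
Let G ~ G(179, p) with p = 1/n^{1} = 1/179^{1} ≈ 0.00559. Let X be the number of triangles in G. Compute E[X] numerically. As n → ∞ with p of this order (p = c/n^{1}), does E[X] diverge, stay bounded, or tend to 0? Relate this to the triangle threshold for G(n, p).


Number of potential triangles: C(179, 3) = 939929.
Each occurs with probability p³ ≈ (0.00559)³ ≈ 1.74358e-07.
By linearity: E[X] = C(179, 3)·p³ ≈ 939929 · 1.74358e-07 ≈ 0.164.
Here α = 1, so p = 1/n is exactly at the triangle threshold p ~ 1/n. Asymptotically E[X] → c³/6 = 1³/6 = 1/6 ≈ 0.167, a bounded constant. In this regime the triangle count is asymptotically Poisson(c³/6).

E[X] ≈ 0.164; in regime p = Θ(1/n^{1}) E[X] stays bounded (at the triangle threshold p ~ 1/n).


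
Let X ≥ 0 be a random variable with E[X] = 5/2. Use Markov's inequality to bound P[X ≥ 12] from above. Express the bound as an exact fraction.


μ = E[X] = 5/2, a = 12.
Markov: P[X ≥ 12] ≤ μ/a = (5/2)/12 = 5/24.
Numerically: ≈ 0.208.
(Since a = 12 > μ = 2.500, the bound 5/24 is < 1 and informative.)

P[X ≥ 12] ≤ 5/24 ≈ 0.208.


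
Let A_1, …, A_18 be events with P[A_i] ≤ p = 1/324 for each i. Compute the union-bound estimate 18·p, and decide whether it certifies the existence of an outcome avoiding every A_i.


Union bound: P[∪_{i=1}^{18} A_i] ≤ Σ_i P[A_i] ≤ 18·p = 18·(1/324) = 1/18.
Numerically: 1/18 ≈ 0.05556.
Is 1/18 < 1? YES.
Since P[∪ A_i] ≤ 1/18 < 1, the complement has P[∩ A_i^c] ≥ 1 − 1/18 = 17/18 > 0, so some outcome avoids every A_i.

18·p = 1/18 ≈ 0.05556; existence CERTIFIED by the union bound.


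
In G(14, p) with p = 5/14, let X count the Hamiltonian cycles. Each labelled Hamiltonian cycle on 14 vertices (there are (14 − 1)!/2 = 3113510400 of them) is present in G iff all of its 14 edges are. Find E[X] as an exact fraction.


K_14 has (14 − 1)!/2 = 3113510400 labelled Hamiltonian cycles.
For each such Hamiltonian cycle H, let X_H = 1 if all 14 edges of H are present in G. Then P[X_H = 1] = p^{14} = (5/14)^{14} = 6103515625/11112006825558016.
By linearity of expectation: E[X] = Σ_H E[X_H] = 3113510400 · p^{14} = 3113510400 · 6103515625/11112006825558016 = 5302276611328125/3100448333024.
Numerically: E[X] ≈ 1710.2.

E[X] = 3113510400 · (5/14)^{14} = 5302276611328125/3100448333024 ≈ 1710.2.


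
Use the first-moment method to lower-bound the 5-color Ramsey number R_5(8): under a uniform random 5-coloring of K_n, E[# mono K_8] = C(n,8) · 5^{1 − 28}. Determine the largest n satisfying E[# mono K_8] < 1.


We need C(n, 8) · 5^{1 − 28} < 1, i.e. C(n, 8) < 5^{28 − 1} = 7450580596923828125.
Check values of n near the boundary:
  n = 861: C(861, 8) = 7250034996615275865; 7250034996615275865 < 7450580596923828125? YES
  n = 862: C(862, 8) = 7317951015318931845; 7317951015318931845 < 7450580596923828125? YES
  n = 863: C(863, 8) = 7386423071602617757; 7386423071602617757 < 7450580596923828125? YES
  n = 864: C(864, 8) = 7455455062926006708; 7455455062926006708 < 7450580596923828125? NO
  n = 865: C(865, 8) = 7525050909487743060; 7525050909487743060 < 7450580596923828125? NO
  n = 866: C(866, 8) = 7595214554331451620; 7595214554331451620 < 7450580596923828125? NO
The largest n with C(n, 8) < 7450580596923828125 is n = 863 (where E[X] = 7386423071602617757/7450580596923828125 ≈ 0.991389). Hence R_5(8) > 863, i.e. R_5(8) ≥ 864.

Largest n = 863; hence R_5(8) > 863.


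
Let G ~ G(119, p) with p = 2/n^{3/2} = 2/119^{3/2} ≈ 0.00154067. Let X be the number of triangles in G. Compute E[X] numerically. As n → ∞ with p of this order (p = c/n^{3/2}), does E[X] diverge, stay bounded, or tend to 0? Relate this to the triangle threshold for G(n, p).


Number of potential triangles: C(119, 3) = 273819.
Each occurs with probability p³ ≈ (0.00154067)³ ≈ 3.65703116e-09.
By linearity: E[X] = C(119, 3)·p³ ≈ 273819 · 3.65703116e-09 ≈ 0.001001.
Since α = 3/2 > 1, p = c/n^{3/2} = o(1/n) is below the triangle threshold p ~ 1/n. Asymptotically E[X] ~ (c³/6)·n^{3(1−α)} = (2³/6)·n^{-1.5} → 0, so by Markov's inequality G has no triangles w.h.p.

E[X] ≈ 0.001001; in regime p = Θ(1/n^{3/2}) E[X] tends to 0 (below the triangle threshold p ~ 1/n).


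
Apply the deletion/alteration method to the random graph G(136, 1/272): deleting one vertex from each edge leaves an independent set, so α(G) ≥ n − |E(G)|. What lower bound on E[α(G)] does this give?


E[|E(G)|] = C(136, 2)·p = 9180 · (1/272) = 135/4.
E[α(G)] ≥ n − E[|E(G)|] = 136 − 135/4 = 409/4.
Numerically: ≈ 102.2500.
(This is only a lower bound; the true E[α(G)] may be larger.)

E[α(G)] ≥ 409/4 ≈ 102.2500.


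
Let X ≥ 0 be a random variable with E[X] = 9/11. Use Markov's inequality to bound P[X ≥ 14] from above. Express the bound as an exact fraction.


μ = E[X] = 9/11, a = 14.
Markov: P[X ≥ 14] ≤ μ/a = (9/11)/14 = 9/154.
Numerically: ≈ 0.058.
(Since a = 14 > μ = 0.818, the bound 9/154 is < 1 and informative.)

P[X ≥ 14] ≤ 9/154 ≈ 0.058.


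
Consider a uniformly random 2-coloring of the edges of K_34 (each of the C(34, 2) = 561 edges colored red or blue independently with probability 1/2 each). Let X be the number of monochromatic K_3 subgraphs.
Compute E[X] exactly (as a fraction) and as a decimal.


Let X = Σ_S X_S over the C(34, 3) = 5984 subsets S of size 3, where X_S = 1 if the K_3 on S is monochromatic.
For a fixed S, the K_3 on S has C(3, 2) = 3 edges. P[all 3 edges red] = (1/2)^3, and likewise for blue, so P[monochromatic] = 2·(1/2)^3 = 2^{1 − 3} = 1/4.
By linearity of expectation: E[X] = C(34, 3) · 2^{1 − 3} = 5984 · 1/4 = 1496.
Numerically: E[X] ≈ 1496.000000.

E[X] = C(34,3)·2^(1−C(3,2)) = 1496 ≈ 1496.000000.


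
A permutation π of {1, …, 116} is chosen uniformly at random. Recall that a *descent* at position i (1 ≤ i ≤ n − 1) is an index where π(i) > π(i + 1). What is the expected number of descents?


Write X = Σ X_I over i = 1, …, 115, with X_I the indicator of one descent.
There are 115 indicators.
For each fixed i, the pair (π(i), π(i+1)) is a uniformly random ordered pair of distinct values from {1, …, 116}; by symmetry P[π(i) > π(i+1)] = 1/2.
By linearity: E[X] = 115 · (1/2) = (116 − 1) · (1/2) = 115/2 ≈ 57.500.

E[X] = 115/2 = 57.500.


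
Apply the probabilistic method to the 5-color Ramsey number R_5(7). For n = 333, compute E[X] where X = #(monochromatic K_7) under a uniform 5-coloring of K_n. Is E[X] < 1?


E[X] = C(333, 7) · 5^{1 − 21} = 84549532139028 · 5^{−20} = 84549532139028/95367431640625.
As a reduced fraction: E[X] = 84549532139028/95367431640625 ≈ 0.887.
Is E[X] < 1? YES.
Since E[X] < 1, there exists a 5-coloring of K_{333} with no monochromatic K_7; hence R_5(7) > 333.

E[X] = 84549532139028/95367431640625 ≈ 0.887; E[X] < 1, so R_5(7) > 333.


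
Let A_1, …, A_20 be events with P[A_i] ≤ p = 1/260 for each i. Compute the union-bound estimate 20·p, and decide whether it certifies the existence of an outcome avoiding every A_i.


Union bound: P[∪_{i=1}^{20} A_i] ≤ Σ_i P[A_i] ≤ 20·p = 20·(1/260) = 1/13.
Numerically: 1/13 ≈ 0.076923.
Is 1/13 < 1? YES.
Since P[∪ A_i] ≤ 1/13 < 1, the complement has P[∩ A_i^c] ≥ 1 − 1/13 = 12/13 > 0, so some outcome avoids every A_i.

20·p = 1/13 ≈ 0.076923; existence CERTIFIED by the union bound.


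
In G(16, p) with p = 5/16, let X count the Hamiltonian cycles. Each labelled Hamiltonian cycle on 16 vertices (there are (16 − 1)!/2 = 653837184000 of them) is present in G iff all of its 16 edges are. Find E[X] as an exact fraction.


K_16 has (16 − 1)!/2 = 653837184000 labelled Hamiltonian cycles.
For each such Hamiltonian cycle H, let X_H = 1 if all 16 edges of H are present in G. Then P[X_H = 1] = p^{16} = (5/16)^{16} = 152587890625/18446744073709551616.
By linearity: E[X] = Σ_H E[X_H] = 653837184000 · p^{16} = 653837184000 · 152587890625/18446744073709551616 = 97429332733154296875/18014398509481984.
Numerically: E[X] ≈ 5408.41.

E[X] = 653837184000 · (5/16)^{16} = 97429332733154296875/18014398509481984 ≈ 5408.41.


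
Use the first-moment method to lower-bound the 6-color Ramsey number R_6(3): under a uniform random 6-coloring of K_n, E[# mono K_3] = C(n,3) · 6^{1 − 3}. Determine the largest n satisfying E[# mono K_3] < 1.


We need C(n, 3) · 6^{1 − 3} < 1, i.e. C(n, 3) < 6^{3 − 1} = 36.
Check values of n near the boundary:
  n = 3: C(3, 3) = 1; 1 < 36? YES
  n = 4: C(4, 3) = 4; 4 < 36? YES
  n = 5: C(5, 3) = 10; 10 < 36? YES
  n = 6: C(6, 3) = 20; 20 < 36? YES
  n = 7: C(7, 3) = 35; 35 < 36? YES
  n = 8: C(8, 3) = 56; 56 < 36? NO
  n = 9: C(9, 3) = 84; 84 < 36? NO
The largest n with C(n, 3) < 36 is n = 7 (where E[X] = 35/36 ≈ 0.9722222). Hence R_6(3) > 7, i.e. R_6(3) ≥ 8.

Largest n = 7; hence R_6(3) > 7.


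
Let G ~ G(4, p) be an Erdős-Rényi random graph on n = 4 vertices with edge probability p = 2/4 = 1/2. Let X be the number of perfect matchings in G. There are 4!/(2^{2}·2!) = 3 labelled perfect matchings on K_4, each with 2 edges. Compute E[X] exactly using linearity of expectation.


K_4 has 4!/(2^{2}·2!) = 3 labelled perfect matchings.
For each such perfect matching H, let X_H = 1 if all 2 edges of H are present in G. Then P[X_H = 1] = p^{2} = (1/2)^{2} = 1/4.
By linearity: E[X] = Σ_H E[X_H] = 3 · p^{2} = 3 · 1/4 = 3/4.
Numerically: E[X] ≈ 0.75.

E[X] = 3 · (1/2)^{2} = 3/4 ≈ 0.75.


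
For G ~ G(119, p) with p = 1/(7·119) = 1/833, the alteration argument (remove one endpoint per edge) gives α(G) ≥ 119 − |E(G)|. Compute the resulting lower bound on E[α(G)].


E[|E(G)|] = C(119, 2)·p = 7021 · (1/833) = 59/7.
E[α(G)] ≥ n − E[|E(G)|] = 119 − 59/7 = 774/7.
Numerically: ≈ 110.571.
(This is only a lower bound; the true E[α(G)] may be larger.)

E[α(G)] ≥ 774/7 ≈ 110.571.


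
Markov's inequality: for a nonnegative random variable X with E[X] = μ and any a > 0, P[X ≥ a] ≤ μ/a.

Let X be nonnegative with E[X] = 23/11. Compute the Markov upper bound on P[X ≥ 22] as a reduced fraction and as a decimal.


μ = E[X] = 23/11, a = 22.
Markov: P[X ≥ 22] ≤ μ/a = (23/11)/22 = 23/242.
Numerically: ≈ 0.095041.
(Since a = 22 > μ = 2.090909, the bound 23/242 is < 1 and informative.)

P[X ≥ 22] ≤ 23/242 ≈ 0.095041.


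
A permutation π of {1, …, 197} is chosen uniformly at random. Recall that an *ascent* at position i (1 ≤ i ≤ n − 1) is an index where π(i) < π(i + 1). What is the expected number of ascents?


Write X = Σ X_I over i = 1, …, 196, with X_I the indicator of one ascent.
There are 196 indicators.
For each fixed i, the pair (π(i), π(i+1)) is a uniformly random ordered pair of distinct values from {1, …, 197}; by symmetry P[π(i) < π(i+1)] = 1/2.
By linearity: E[X] = 196 · (1/2) = (197 − 1) · (1/2) = 98 ≈ 98.000000.

E[X] = 98 = 98.000000.


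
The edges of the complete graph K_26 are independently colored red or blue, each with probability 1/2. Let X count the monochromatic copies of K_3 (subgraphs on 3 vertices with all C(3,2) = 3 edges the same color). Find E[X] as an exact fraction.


Let X = Σ_S X_S over the C(26, 3) = 2600 subsets S of size 3, where X_S = 1 if the K_3 on S is monochromatic.
For a fixed S, the K_3 on S has C(3, 2) = 3 edges. P[all 3 edges red] = (1/2)^3, and likewise for blue, so P[monochromatic] = 2·(1/2)^3 = 2^{1 − 3} = 1/4.
By linearity: E[X] = C(26, 3) · 2^{1 − 3} = 2600 · 1/4 = 650.
Numerically: E[X] ≈ 650.000000.

E[X] = C(26,3)·2^(1−C(3,2)) = 650 ≈ 650.000000.


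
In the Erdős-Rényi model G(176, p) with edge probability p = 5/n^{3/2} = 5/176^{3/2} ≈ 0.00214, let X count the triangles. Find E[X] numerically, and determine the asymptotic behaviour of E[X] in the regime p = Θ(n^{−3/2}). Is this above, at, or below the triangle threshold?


Number of potential triangles: C(176, 3) = 893200.
Each occurs with probability p³ ≈ (0.00214)³ ≈ 9.81981e-09.
By linearity: E[X] = C(176, 3)·p³ ≈ 893200 · 9.81981e-09 ≈ 0.009.
Since α = 3/2 > 1, p = c/n^{3/2} = o(1/n) is below the triangle threshold p ~ 1/n. Asymptotically E[X] ~ (c³/6)·n^{3(1−α)} = (5³/6)·n^{-1.5} → 0, so by Markov's inequality G has no triangles w.h.p.

E[X] ≈ 0.009; in regime p = Θ(1/n^{3/2}) E[X] tends to 0 (below the triangle threshold p ~ 1/n).


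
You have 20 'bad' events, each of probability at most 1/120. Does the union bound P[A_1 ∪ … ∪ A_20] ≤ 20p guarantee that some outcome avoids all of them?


Union bound: P[∪_{i=1}^{20} A_i] ≤ Σ_i P[A_i] ≤ 20·p = 20·(1/120) = 1/6.
Numerically: 1/6 ≈ 0.1666667.
Is 1/6 < 1? YES.
Since P[∪ A_i] ≤ 1/6 < 1, the complement has P[∩ A_i^c] ≥ 1 − 1/6 = 5/6 > 0, so some outcome avoids every A_i.

20·p = 1/6 ≈ 0.1666667; existence CERTIFIED by the union bound.


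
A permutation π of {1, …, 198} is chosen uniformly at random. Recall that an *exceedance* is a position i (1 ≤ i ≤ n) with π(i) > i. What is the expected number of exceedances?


Write X = Σ_{i=1}^{198} X_i, where X_i = 1_{π(i) > i}.
For each fixed i, π(i) is uniform over {1, …, 198} (marginal of a uniform permutation), so P[π(i) > i] = (n − i)/n. Summing: Σ_{i=1}^{198} (n − i)/n = (0 + 1 + … + 197)/198 = 198(198 − 1)/(2·198) = (198 − 1)/2.
Hence E[X] = Σ_{i=1}^{198} (198 − i)/198 = 197/2 ≈ 98.500000.

E[X] = 197/2 = 98.500000.


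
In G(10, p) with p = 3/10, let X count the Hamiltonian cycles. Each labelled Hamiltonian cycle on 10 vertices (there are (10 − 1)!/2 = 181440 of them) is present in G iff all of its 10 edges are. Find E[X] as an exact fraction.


K_10 has (10 − 1)!/2 = 181440 labelled Hamiltonian cycles.
For each such Hamiltonian cycle H, let X_H = 1 if all 10 edges of H are present in G. Then P[X_H = 1] = p^{10} = (3/10)^{10} = 59049/10000000000.
Summing the indicators: E[X] = Σ_H E[X_H] = 181440 · p^{10} = 181440 · 59049/10000000000 = 33480783/31250000.
Numerically: E[X] ≈ 1.0714.

E[X] = 181440 · (3/10)^{10} = 33480783/31250000 ≈ 1.0714.


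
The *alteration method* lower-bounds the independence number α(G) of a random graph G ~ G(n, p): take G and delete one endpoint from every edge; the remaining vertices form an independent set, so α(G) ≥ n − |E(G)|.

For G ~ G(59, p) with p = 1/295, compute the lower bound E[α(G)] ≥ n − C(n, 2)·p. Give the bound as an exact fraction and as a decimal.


E[|E(G)|] = C(59, 2)·p = 1711 · (1/295) = 29/5.
E[α(G)] ≥ n − E[|E(G)|] = 59 − 29/5 = 266/5.
Numerically: ≈ 53.20000.
(This is only a lower bound; the true E[α(G)] may be larger.)

E[α(G)] ≥ 266/5 ≈ 53.20000.


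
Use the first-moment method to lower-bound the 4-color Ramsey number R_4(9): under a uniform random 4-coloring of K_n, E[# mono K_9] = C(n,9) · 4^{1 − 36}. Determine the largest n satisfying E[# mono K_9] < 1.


We need C(n, 9) · 4^{1 − 36} < 1, i.e. C(n, 9) < 4^{36 − 1} = 1180591620717411303424.
Check values of n near the boundary:
  n = 910: C(910, 9) = 1133378248346922788210; 1133378248346922788210 < 1180591620717411303424? YES
  n = 911: C(911, 9) = 1144686900492291197405; 1144686900492291197405 < 1180591620717411303424? YES
  n = 912: C(912, 9) = 1156095740032081475120; 1156095740032081475120 < 1180591620717411303424? YES
  n = 913: C(913, 9) = 1167605542753639808390; 1167605542753639808390 < 1180591620717411303424? YES
  n = 914: C(914, 9) = 1179217089587653905932; 1179217089587653905932 < 1180591620717411303424? YES
  n = 915: C(915, 9) = 1190931166636537885130; 1190931166636537885130 < 1180591620717411303424? NO
The largest n with C(n, 9) < 1180591620717411303424 is n = 914 (where E[X] = 294804272396913476483/295147905179352825856 ≈ 0.998836). Hence R_4(9) > 914, i.e. R_4(9) ≥ 915.

Largest n = 914; hence R_4(9) > 914.


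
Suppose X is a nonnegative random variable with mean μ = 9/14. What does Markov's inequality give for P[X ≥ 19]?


μ = E[X] = 9/14, a = 19.
Markov: P[X ≥ 19] ≤ μ/a = (9/14)/19 = 9/266.
Numerically: ≈ 0.0338.
(Since a = 19 > μ = 0.6429, the bound 9/266 is < 1 and informative.)

P[X ≥ 19] ≤ 9/266 ≈ 0.0338.


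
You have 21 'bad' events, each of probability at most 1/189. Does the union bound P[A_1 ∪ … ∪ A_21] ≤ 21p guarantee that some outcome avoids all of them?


Union bound: P[∪_{i=1}^{21} A_i] ≤ Σ_i P[A_i] ≤ 21·p = 21·(1/189) = 1/9.
Numerically: 1/9 ≈ 0.111111.
Is 1/9 < 1? YES.
Since P[∪ A_i] ≤ 1/9 < 1, the complement has P[∩ A_i^c] ≥ 1 − 1/9 = 8/9 > 0, so some outcome avoids every A_i.

21·p = 1/9 ≈ 0.111111; existence CERTIFIED by the union bound.


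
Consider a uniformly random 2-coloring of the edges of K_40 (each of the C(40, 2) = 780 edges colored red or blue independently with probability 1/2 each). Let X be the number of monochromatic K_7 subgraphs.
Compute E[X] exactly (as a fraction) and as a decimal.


Let X = Σ_S X_S over the C(40, 7) = 18643560 subsets S of size 7, where X_S = 1 if the K_7 on S is monochromatic.
For a fixed S, the K_7 on S has C(7, 2) = 21 edges. P[all 21 edges red] = (1/2)^21, and likewise for blue, so P[monochromatic] = 2·(1/2)^21 = 2^{1 − 21} = 1/1048576.
By linearity of expectation: E[X] = C(40, 7) · 2^{1 − 21} = 18643560 · 1/1048576 = 2330445/131072.
Numerically: E[X] ≈ 17.77988.

E[X] = C(40,7)·2^(1−C(7,2)) = 2330445/131072 ≈ 17.77988.


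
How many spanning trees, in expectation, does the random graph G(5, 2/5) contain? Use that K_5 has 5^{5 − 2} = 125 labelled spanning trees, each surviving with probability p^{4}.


K_5 has 5^{5 − 2} = 125 labelled spanning trees.
For each such spanning tree H, let X_H = 1 if all 4 edges of H are present in G. Then P[X_H = 1] = p^{4} = (2/5)^{4} = 16/625.
Summing the indicators: E[X] = Σ_H E[X_H] = 125 · p^{4} = 125 · 16/625 = 16/5.
Numerically: E[X] ≈ 3.2.

E[X] = 125 · (2/5)^{4} = 16/5 ≈ 3.2.


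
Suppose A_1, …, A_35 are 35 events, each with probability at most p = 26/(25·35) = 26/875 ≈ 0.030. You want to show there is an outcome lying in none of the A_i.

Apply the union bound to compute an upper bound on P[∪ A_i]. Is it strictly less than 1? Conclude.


Union bound: P[∪_{i=1}^{35} A_i] ≤ Σ_i P[A_i] ≤ 35·p = 35·(26/875) = 26/25.
Numerically: 26/25 ≈ 1.040.
Is 26/25 < 1? NO.
Since the bound 26/25 is ≥ 1, the union bound is uninformative here; it does NOT by itself certify existence.

35·p = 26/25 ≈ 1.040; existence NOT certified by the union bound.


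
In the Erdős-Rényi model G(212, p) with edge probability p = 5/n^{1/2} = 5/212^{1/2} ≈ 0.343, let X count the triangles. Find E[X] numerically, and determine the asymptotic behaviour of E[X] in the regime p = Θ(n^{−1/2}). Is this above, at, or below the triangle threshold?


Number of potential triangles: C(212, 3) = 1565620.
Each occurs with probability p³ ≈ (0.343)³ ≈ 4.04954e-02.
By linearity: E[X] = C(212, 3)·p³ ≈ 1565620 · 4.04954e-02 ≈ 63400.485.
Since α = 1/2 < 1, p = c/n^{1/2} ≫ 1/n is above the triangle threshold p ~ 1/n. Asymptotically E[X] ~ (c³/6)·n^{3(1−α)} = (5³/6)·n^{1.5} → ∞; triangles are abundant w.h.p.

E[X] ≈ 63400.485; in regime p = Θ(1/n^{1/2}) E[X] diverges (above the triangle threshold p ~ 1/n).


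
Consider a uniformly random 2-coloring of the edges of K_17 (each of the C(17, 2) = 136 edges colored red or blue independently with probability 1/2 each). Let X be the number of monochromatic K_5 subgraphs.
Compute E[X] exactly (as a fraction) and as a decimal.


Let X = Σ_S X_S over the C(17, 5) = 6188 subsets S of size 5, where X_S = 1 if the K_5 on S is monochromatic.
For a fixed S, the K_5 on S has C(5, 2) = 10 edges. P[all 10 edges red] = (1/2)^10, and likewise for blue, so P[monochromatic] = 2·(1/2)^10 = 2^{1 − 10} = 1/512.
Summing: E[X] = C(17, 5) · 2^{1 − 10} = 6188 · 1/512 = 1547/128.
Numerically: E[X] ≈ 12.08594.

E[X] = C(17,5)·2^(1−C(5,2)) = 1547/128 ≈ 12.08594.


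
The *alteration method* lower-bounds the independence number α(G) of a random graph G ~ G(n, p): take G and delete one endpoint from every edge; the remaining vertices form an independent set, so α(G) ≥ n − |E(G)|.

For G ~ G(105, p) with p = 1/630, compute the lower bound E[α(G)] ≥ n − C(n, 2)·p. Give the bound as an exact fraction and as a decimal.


E[|E(G)|] = C(105, 2)·p = 5460 · (1/630) = 26/3.
E[α(G)] ≥ n − E[|E(G)|] = 105 − 26/3 = 289/3.
Numerically: ≈ 96.333.
(This is only a lower bound; the true E[α(G)] may be larger.)

E[α(G)] ≥ 289/3 ≈ 96.333.


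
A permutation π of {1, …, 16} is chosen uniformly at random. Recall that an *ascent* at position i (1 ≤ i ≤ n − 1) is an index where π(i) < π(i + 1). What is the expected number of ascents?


Write X = Σ X_I over i = 1, …, 15, with X_I the indicator of one ascent.
There are 15 indicators.
For each fixed i, the pair (π(i), π(i+1)) is a uniformly random ordered pair of distinct values from {1, …, 16}; by symmetry P[π(i) < π(i+1)] = 1/2.
By linearity: E[X] = 15 · (1/2) = (16 − 1) · (1/2) = 15/2 ≈ 7.50000.

E[X] = 15/2 = 7.50000.


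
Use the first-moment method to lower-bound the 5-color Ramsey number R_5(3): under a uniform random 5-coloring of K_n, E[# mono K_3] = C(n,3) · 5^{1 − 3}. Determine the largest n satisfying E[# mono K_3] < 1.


We need C(n, 3) · 5^{1 − 3} < 1, i.e. C(n, 3) < 5^{3 − 1} = 25.
Check values of n near the boundary:
  n = 5: C(5, 3) = 10; 10 < 25? YES
  n = 6: C(6, 3) = 20; 20 < 25? YES
  n = 7: C(7, 3) = 35; 35 < 25? NO
  n = 8: C(8, 3) = 56; 56 < 25? NO
  n = 9: C(9, 3) = 84; 84 < 25? NO
The largest n with C(n, 3) < 25 is n = 6 (where E[X] = 4/5 ≈ 0.8000). Hence R_5(3) > 6, i.e. R_5(3) ≥ 7.

Largest n = 6; hence R_5(3) > 6.


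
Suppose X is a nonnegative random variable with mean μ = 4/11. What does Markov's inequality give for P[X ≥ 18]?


μ = E[X] = 4/11, a = 18.
Markov: P[X ≥ 18] ≤ μ/a = (4/11)/18 = 2/99.
Numerically: ≈ 0.02020.
(Since a = 18 > μ = 0.36364, the bound 2/99 is < 1 and informative.)

P[X ≥ 18] ≤ 2/99 ≈ 0.02020.


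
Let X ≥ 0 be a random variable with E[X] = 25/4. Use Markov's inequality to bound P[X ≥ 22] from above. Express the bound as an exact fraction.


μ = E[X] = 25/4, a = 22.
Markov: P[X ≥ 22] ≤ μ/a = (25/4)/22 = 25/88.
Numerically: ≈ 0.284.
(Since a = 22 > μ = 6.250, the bound 25/88 is < 1 and informative.)

P[X ≥ 22] ≤ 25/88 ≈ 0.284.


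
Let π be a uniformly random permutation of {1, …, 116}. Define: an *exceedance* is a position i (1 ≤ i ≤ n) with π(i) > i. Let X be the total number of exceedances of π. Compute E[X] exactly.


Write X = Σ_{i=1}^{116} X_i, where X_i = 1_{π(i) > i}.
For each fixed i, π(i) is uniform over {1, …, 116} (marginal of a uniform permutation), so P[π(i) > i] = (n − i)/n. Summing: Σ_{i=1}^{116} (n − i)/n = (0 + 1 + … + 115)/116 = 116(116 − 1)/(2·116) = (116 − 1)/2.
Hence E[X] = Σ_{i=1}^{116} (116 − i)/116 = 115/2 ≈ 57.50000.

E[X] = 115/2 = 57.50000.


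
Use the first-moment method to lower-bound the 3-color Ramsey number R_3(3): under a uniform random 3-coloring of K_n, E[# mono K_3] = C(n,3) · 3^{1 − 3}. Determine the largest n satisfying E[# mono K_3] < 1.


We need C(n, 3) · 3^{1 − 3} < 1, i.e. C(n, 3) < 3^{3 − 1} = 9.
Check values of n near the boundary:
  n = 3: C(3, 3) = 1; 1 < 9? YES
  n = 4: C(4, 3) = 4; 4 < 9? YES
  n = 5: C(5, 3) = 10; 10 < 9? NO
  n = 6: C(6, 3) = 20; 20 < 9? NO
  n = 7: C(7, 3) = 35; 35 < 9? NO
The largest n with C(n, 3) < 9 is n = 4 (where E[X] = 4/9 ≈ 0.4444444). Hence R_3(3) > 4, i.e. R_3(3) ≥ 5.

Largest n = 4; hence R_3(3) > 4.


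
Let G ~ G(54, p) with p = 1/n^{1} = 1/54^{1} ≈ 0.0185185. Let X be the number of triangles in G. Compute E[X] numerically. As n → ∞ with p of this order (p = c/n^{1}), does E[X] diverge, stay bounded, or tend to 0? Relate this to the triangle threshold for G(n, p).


Number of potential triangles: C(54, 3) = 24804.
Each occurs with probability p³ ≈ (0.0185185)³ ≈ 6.35065793e-06.
By linearity: E[X] = C(54, 3)·p³ ≈ 24804 · 6.35065793e-06 ≈ 0.157522.
Here α = 1, so p = 1/n is exactly at the triangle threshold p ~ 1/n. Asymptotically E[X] → c³/6 = 1³/6 = 1/6 ≈ 0.166667, a bounded constant. In this regime the triangle count is asymptotically Poisson(c³/6).

E[X] ≈ 0.157522; in regime p = Θ(1/n^{1}) E[X] stays bounded (at the triangle threshold p ~ 1/n).


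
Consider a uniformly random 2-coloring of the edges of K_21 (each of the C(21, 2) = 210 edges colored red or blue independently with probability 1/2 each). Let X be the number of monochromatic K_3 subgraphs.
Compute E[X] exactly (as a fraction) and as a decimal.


Let X = Σ_S X_S over the C(21, 3) = 1330 subsets S of size 3, where X_S = 1 if the K_3 on S is monochromatic.
For a fixed S, the K_3 on S has C(3, 2) = 3 edges. P[all 3 edges red] = (1/2)^3, and likewise for blue, so P[monochromatic] = 2·(1/2)^3 = 2^{1 − 3} = 1/4.
By linearity: E[X] = C(21, 3) · 2^{1 − 3} = 1330 · 1/4 = 665/2.
Numerically: E[X] ≈ 332.5000.

E[X] = C(21,3)·2^(1−C(3,2)) = 665/2 ≈ 332.5000.


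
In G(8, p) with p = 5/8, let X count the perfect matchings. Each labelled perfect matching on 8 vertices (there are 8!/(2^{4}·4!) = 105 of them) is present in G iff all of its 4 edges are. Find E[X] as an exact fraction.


K_8 has 8!/(2^{4}·4!) = 105 labelled perfect matchings.
For each such perfect matching H, let X_H = 1 if all 4 edges of H are present in G. Then P[X_H = 1] = p^{4} = (5/8)^{4} = 625/4096.
By linearity: E[X] = Σ_H E[X_H] = 105 · p^{4} = 105 · 625/4096 = 65625/4096.
Numerically: E[X] ≈ 16.0217.

E[X] = 105 · (5/8)^{4} = 65625/4096 ≈ 16.0217.


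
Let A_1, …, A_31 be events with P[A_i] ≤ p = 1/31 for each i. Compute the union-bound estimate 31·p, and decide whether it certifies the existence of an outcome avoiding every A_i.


Union bound: P[∪_{i=1}^{31} A_i] ≤ Σ_i P[A_i] ≤ 31·p = 31·(1/31) = 1.
Numerically: 1 ≈ 1.000.
Is 1 < 1? NO.
Since the bound 1 is ≥ 1, the union bound is uninformative here; it does NOT by itself certify existence.

31·p = 1 ≈ 1.000; existence NOT certified by the union bound.


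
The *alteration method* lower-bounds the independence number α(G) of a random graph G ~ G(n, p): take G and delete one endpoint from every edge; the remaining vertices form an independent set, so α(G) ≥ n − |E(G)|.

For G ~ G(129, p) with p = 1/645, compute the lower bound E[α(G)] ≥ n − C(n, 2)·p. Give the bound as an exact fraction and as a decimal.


E[|E(G)|] = C(129, 2)·p = 8256 · (1/645) = 64/5.
E[α(G)] ≥ n − E[|E(G)|] = 129 − 64/5 = 581/5.
Numerically: ≈ 116.200000.
(This is only a lower bound; the true E[α(G)] may be larger.)

E[α(G)] ≥ 581/5 ≈ 116.200000.


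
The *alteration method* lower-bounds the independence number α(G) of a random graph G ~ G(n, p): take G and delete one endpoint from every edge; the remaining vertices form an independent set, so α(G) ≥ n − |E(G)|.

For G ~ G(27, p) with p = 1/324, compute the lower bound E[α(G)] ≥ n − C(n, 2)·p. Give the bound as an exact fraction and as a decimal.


E[|E(G)|] = C(27, 2)·p = 351 · (1/324) = 13/12.
E[α(G)] ≥ n − E[|E(G)|] = 27 − 13/12 = 311/12.
Numerically: ≈ 25.917.
(This is only a lower bound; the true E[α(G)] may be larger.)

E[α(G)] ≥ 311/12 ≈ 25.917.


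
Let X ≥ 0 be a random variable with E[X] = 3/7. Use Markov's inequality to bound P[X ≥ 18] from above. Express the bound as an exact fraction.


μ = E[X] = 3/7, a = 18.
Markov: P[X ≥ 18] ≤ μ/a = (3/7)/18 = 1/42.
Numerically: ≈ 0.023810.
(Since a = 18 > μ = 0.428571, the bound 1/42 is < 1 and informative.)

P[X ≥ 18] ≤ 1/42 ≈ 0.023810.


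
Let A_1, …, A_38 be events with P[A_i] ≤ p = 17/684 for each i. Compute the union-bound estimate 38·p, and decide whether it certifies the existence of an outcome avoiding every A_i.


Union bound: P[∪_{i=1}^{38} A_i] ≤ Σ_i P[A_i] ≤ 38·p = 38·(17/684) = 17/18.
Numerically: 17/18 ≈ 0.94444.
Is 17/18 < 1? YES.
Since P[∪ A_i] ≤ 17/18 < 1, the complement has P[∩ A_i^c] ≥ 1 − 17/18 = 1/18 > 0, so some outcome avoids every A_i.

38·p = 17/18 ≈ 0.94444; existence CERTIFIED by the union bound.


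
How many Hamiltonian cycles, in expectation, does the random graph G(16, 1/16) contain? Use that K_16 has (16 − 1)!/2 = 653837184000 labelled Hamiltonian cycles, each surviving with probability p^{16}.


K_16 has (16 − 1)!/2 = 653837184000 labelled Hamiltonian cycles.
For each such Hamiltonian cycle H, let X_H = 1 if all 16 edges of H are present in G. Then P[X_H = 1] = p^{16} = (1/16)^{16} = 1/18446744073709551616.
By linearity: E[X] = Σ_H E[X_H] = 653837184000 · p^{16} = 653837184000 · 1/18446744073709551616 = 638512875/18014398509481984.
Numerically: E[X] ≈ 3.54446e-08.

E[X] = 653837184000 · (1/16)^{16} = 638512875/18014398509481984 ≈ 3.54446e-08.


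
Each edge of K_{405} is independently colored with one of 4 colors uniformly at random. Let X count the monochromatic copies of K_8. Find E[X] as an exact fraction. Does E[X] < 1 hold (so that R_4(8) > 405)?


E[X] = C(405, 8) · 4^{1 − 28} = 16745853821188050 · 4^{−27} = 16745853821188050/18014398509481984.
As a reduced fraction: E[X] = 8372926910594025/9007199254740992 ≈ 0.92958.
Is E[X] < 1? YES.
Since E[X] < 1, there exists a 4-coloring of K_{405} with no monochromatic K_8; hence R_4(8) > 405.

E[X] = 8372926910594025/9007199254740992 ≈ 0.92958; E[X] < 1, so R_4(8) > 405.


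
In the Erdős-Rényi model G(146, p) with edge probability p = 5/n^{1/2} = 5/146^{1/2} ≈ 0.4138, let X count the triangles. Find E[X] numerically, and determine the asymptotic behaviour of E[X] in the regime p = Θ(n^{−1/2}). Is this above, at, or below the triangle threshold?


Number of potential triangles: C(146, 3) = 508080.
Each occurs with probability p³ ≈ (0.4138)³ ≈ 7.0856669e-02.
By linearity: E[X] = C(146, 3)·p³ ≈ 508080 · 7.0856669e-02 ≈ 36000.85615.
Since α = 1/2 < 1, p = c/n^{1/2} ≫ 1/n is above the triangle threshold p ~ 1/n. Asymptotically E[X] ~ (c³/6)·n^{3(1−α)} = (5³/6)·n^{1.5} → ∞; triangles are abundant w.h.p.

E[X] ≈ 36000.85615; in regime p = Θ(1/n^{1/2}) E[X] diverges (above the triangle threshold p ~ 1/n).


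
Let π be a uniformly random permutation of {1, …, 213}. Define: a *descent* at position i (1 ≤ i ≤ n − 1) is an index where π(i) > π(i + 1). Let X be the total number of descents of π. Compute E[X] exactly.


Write X = Σ X_I over i = 1, …, 212, with X_I the indicator of one descent.
There are 212 indicators.
For each fixed i, the pair (π(i), π(i+1)) is a uniformly random ordered pair of distinct values from {1, …, 213}; by symmetry P[π(i) > π(i+1)] = 1/2.
By linearity: E[X] = 212 · (1/2) = (213 − 1) · (1/2) = 106 ≈ 106.000000.

E[X] = 106 = 106.000000.


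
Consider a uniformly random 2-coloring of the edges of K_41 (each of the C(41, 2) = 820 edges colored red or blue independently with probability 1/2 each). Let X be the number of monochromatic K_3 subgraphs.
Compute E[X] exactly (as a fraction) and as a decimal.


Let X = Σ_S X_S over the C(41, 3) = 10660 subsets S of size 3, where X_S = 1 if the K_3 on S is monochromatic.
For a fixed S, the K_3 on S has C(3, 2) = 3 edges. P[all 3 edges red] = (1/2)^3, and likewise for blue, so P[monochromatic] = 2·(1/2)^3 = 2^{1 − 3} = 1/4.
By linearity of expectation: E[X] = C(41, 3) · 2^{1 − 3} = 10660 · 1/4 = 2665.
Numerically: E[X] ≈ 2665.000000.

E[X] = C(41,3)·2^(1−C(3,2)) = 2665 ≈ 2665.000000.


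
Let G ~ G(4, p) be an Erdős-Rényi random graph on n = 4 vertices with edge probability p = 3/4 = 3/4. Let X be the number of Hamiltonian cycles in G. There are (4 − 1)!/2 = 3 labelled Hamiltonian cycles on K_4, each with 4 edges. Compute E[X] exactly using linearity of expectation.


K_4 has (4 − 1)!/2 = 3 labelled Hamiltonian cycles.
For each such Hamiltonian cycle H, let X_H = 1 if all 4 edges of H are present in G. Then P[X_H = 1] = p^{4} = (3/4)^{4} = 81/256.
By linearity: E[X] = Σ_H E[X_H] = 3 · p^{4} = 3 · 81/256 = 243/256.
Numerically: E[X] ≈ 0.949.

E[X] = 3 · (3/4)^{4} = 243/256 ≈ 0.949.


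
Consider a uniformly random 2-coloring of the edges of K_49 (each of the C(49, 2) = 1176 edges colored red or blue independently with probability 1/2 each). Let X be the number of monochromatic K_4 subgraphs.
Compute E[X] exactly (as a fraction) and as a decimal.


Let X = Σ_S X_S over the C(49, 4) = 211876 subsets S of size 4, where X_S = 1 if the K_4 on S is monochromatic.
For a fixed S, the K_4 on S has C(4, 2) = 6 edges. P[all 6 edges red] = (1/2)^6, and likewise for blue, so P[monochromatic] = 2·(1/2)^6 = 2^{1 − 6} = 1/32.
By linearity of expectation: E[X] = C(49, 4) · 2^{1 − 6} = 211876 · 1/32 = 52969/8.
Numerically: E[X] ≈ 6621.1250.

E[X] = C(49,4)·2^(1−C(4,2)) = 52969/8 ≈ 6621.1250.


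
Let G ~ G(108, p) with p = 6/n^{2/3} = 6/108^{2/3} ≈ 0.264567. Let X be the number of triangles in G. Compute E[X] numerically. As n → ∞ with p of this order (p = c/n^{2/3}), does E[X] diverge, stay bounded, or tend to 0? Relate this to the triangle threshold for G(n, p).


Number of potential triangles: C(108, 3) = 204156.
Each occurs with probability p³ ≈ (0.264567)³ ≈ 1.85185185e-02.
By linearity: E[X] = C(108, 3)·p³ ≈ 204156 · 1.85185185e-02 ≈ 3780.666667.
Since α = 2/3 < 1, p = c/n^{2/3} ≫ 1/n is above the triangle threshold p ~ 1/n. Asymptotically E[X] ~ (c³/6)·n^{3(1−α)} = (6³/6)·n^{1} → ∞; triangles are abundant w.h.p.

E[X] ≈ 3780.666667; in regime p = Θ(1/n^{2/3}) E[X] diverges (above the triangle threshold p ~ 1/n).


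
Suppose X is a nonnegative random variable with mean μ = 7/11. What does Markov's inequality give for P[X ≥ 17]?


μ = E[X] = 7/11, a = 17.
Markov: P[X ≥ 17] ≤ μ/a = (7/11)/17 = 7/187.
Numerically: ≈ 0.037433.
(Since a = 17 > μ = 0.636364, the bound 7/187 is < 1 and informative.)

P[X ≥ 17] ≤ 7/187 ≈ 0.037433.


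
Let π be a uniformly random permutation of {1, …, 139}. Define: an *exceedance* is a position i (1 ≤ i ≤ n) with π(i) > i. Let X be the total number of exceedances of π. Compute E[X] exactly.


Write X = Σ_{i=1}^{139} X_i, where X_i = 1_{π(i) > i}.
For each fixed i, π(i) is uniform over {1, …, 139} (marginal of a uniform permutation), so P[π(i) > i] = (n − i)/n. Summing: Σ_{i=1}^{139} (n − i)/n = (0 + 1 + … + 138)/139 = 139(139 − 1)/(2·139) = (139 − 1)/2.
Hence E[X] = Σ_{i=1}^{139} (139 − i)/139 = 69 ≈ 69.00000.

E[X] = 69 = 69.00000.


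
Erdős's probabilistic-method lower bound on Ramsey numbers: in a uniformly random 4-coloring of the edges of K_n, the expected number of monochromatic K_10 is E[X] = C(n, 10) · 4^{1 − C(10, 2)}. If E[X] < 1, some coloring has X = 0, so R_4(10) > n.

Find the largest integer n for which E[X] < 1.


We need C(n, 10) · 4^{1 − 45} < 1, i.e. C(n, 10) < 4^{45 − 1} = 309485009821345068724781056.
Check values of n near the boundary:
  n = 2021: C(2021, 10) = 306347841644770462864800616; 306347841644770462864800616 < 309485009821345068724781056? YES
  n = 2022: C(2022, 10) = 307870445231474093395937796; 307870445231474093395937796 < 309485009821345068724781056? YES
  n = 2023: C(2023, 10) = 309399856285778485315440716; 309399856285778485315440716 < 309485009821345068724781056? YES
  n = 2024: C(2024, 10) = 310936101848269937576192656; 310936101848269937576192656 < 309485009821345068724781056? NO
  n = 2025: C(2025, 10) = 312479209053472269772600560; 312479209053472269772600560 < 309485009821345068724781056? NO
  n = 2026: C(2026, 10) = 314029205130126398094885285; 314029205130126398094885285 < 309485009821345068724781056? NO
The largest n with C(n, 10) < 309485009821345068724781056 is n = 2023 (where E[X] = 77349964071444621328860179/77371252455336267181195264 ≈ 1.000). Hence R_4(10) > 2023, i.e. R_4(10) ≥ 2024.

Largest n = 2023; hence R_4(10) > 2023.


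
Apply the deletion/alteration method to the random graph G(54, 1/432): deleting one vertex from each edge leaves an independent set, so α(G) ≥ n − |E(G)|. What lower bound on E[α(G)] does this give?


E[|E(G)|] = C(54, 2)·p = 1431 · (1/432) = 53/16.
E[α(G)] ≥ n − E[|E(G)|] = 54 − 53/16 = 811/16.
Numerically: ≈ 50.688.
(This is only a lower bound; the true E[α(G)] may be larger.)

E[α(G)] ≥ 811/16 ≈ 50.688.


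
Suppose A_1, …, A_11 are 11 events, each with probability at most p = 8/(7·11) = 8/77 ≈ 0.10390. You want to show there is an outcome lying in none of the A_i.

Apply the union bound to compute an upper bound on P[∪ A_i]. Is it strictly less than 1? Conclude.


Union bound: P[∪_{i=1}^{11} A_i] ≤ Σ_i P[A_i] ≤ 11·p = 11·(8/77) = 8/7.
Numerically: 8/7 ≈ 1.14286.
Is 8/7 < 1? NO.
Since the bound 8/7 is ≥ 1, the union bound is uninformative here; it does NOT by itself certify existence.

11·p = 8/7 ≈ 1.14286; existence NOT certified by the union bound.


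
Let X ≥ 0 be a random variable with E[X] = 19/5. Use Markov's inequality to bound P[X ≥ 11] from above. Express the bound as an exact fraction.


μ = E[X] = 19/5, a = 11.
Markov: P[X ≥ 11] ≤ μ/a = (19/5)/11 = 19/55.
Numerically: ≈ 0.34545.
(Since a = 11 > μ = 3.80000, the bound 19/55 is < 1 and informative.)

P[X ≥ 11] ≤ 19/55 ≈ 0.34545.


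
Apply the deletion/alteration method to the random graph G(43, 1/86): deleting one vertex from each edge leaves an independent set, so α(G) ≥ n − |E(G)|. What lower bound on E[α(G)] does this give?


E[|E(G)|] = C(43, 2)·p = 903 · (1/86) = 21/2.
E[α(G)] ≥ n − E[|E(G)|] = 43 − 21/2 = 65/2.
Numerically: ≈ 32.5000.
(This is only a lower bound; the true E[α(G)] may be larger.)

E[α(G)] ≥ 65/2 ≈ 32.5000.


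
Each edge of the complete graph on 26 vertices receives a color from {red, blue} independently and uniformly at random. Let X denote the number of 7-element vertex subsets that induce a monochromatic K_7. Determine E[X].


Let X = Σ_S X_S over the C(26, 7) = 657800 subsets S of size 7, where X_S = 1 if the K_7 on S is monochromatic.
For a fixed S, the K_7 on S has C(7, 2) = 21 edges. P[all 21 edges red] = (1/2)^21, and likewise for blue, so P[monochromatic] = 2·(1/2)^21 = 2^{1 − 21} = 1/1048576.
By linearity of expectation: E[X] = C(26, 7) · 2^{1 − 21} = 657800 · 1/1048576 = 82225/131072.
Numerically: E[X] ≈ 0.62733.

E[X] = C(26,7)·2^(1−C(7,2)) = 82225/131072 ≈ 0.62733.


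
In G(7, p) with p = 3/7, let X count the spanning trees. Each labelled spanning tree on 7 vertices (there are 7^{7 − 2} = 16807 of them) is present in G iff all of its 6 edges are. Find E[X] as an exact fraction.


K_7 has 7^{7 − 2} = 16807 labelled spanning trees.
For each such spanning tree H, let X_H = 1 if all 6 edges of H are present in G. Then P[X_H = 1] = p^{6} = (3/7)^{6} = 729/117649.
By linearity of expectation: E[X] = Σ_H E[X_H] = 16807 · p^{6} = 16807 · 729/117649 = 729/7.
Numerically: E[X] ≈ 104.

E[X] = 16807 · (3/7)^{6} = 729/7 ≈ 104.
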